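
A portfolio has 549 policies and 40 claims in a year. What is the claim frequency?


frequency = claims / policies
= 40 / 549
= 0.0729


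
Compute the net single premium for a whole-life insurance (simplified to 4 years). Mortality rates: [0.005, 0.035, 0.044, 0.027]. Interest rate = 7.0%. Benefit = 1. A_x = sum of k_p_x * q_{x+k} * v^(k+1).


v = 0.934579
Year 0: k_p_x=1.0, q=0.005, term=0.004673
Year 1: k_p_x=0.995, q=0.035, term=0.030418
Year 2: k_p_x=0.960175, q=0.044, term=0.034487
Year 3: k_p_x=0.917927, q=0.027, term=0.018908
A_x = 0.0885


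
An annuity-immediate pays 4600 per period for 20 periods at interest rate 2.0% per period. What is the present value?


PV = PMT * (1 - (1+i)^(-n)) / i
= 4600 * (1 - (1+0.02)^(-20)) / 0.02
= 4600 * (1 - 0.672971) / 0.02
= 4600 * 16.351433
= 75216.5934


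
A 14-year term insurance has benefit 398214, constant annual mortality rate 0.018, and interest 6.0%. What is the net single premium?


NSP = benefit * sum_{k=0}^{n-1} k_p_x * q * v^(k+1)
With constant q=0.018, v=0.943396
Sum = 0.151618
NSP = 398214 * 0.151618
= 60376.4868


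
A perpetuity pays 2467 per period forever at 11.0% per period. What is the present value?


PV = PMT / i
= 2467 / 0.11
= 22427.2727


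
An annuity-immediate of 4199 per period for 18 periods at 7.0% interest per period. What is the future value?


FV = PMT * ((1+i)^n - 1) / i
= 4199 * ((1.07)^18 - 1) / 0.07
= 4199 * (3.379932 - 1) / 0.07
= 142761.9375


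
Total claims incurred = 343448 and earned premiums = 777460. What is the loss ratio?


Loss ratio = claims / premiums
= 343448 / 777460
= 0.4418


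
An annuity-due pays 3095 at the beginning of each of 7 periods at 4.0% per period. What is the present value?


PV_due = PMT * (1-(1+i)^(-n))/i * (1+i)
PV_immediate = 18576.3592
PV_due = 18576.3592 * 1.04
= 19319.4136


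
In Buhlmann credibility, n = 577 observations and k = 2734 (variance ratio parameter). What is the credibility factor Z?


Z = n / (n + k)
= 577 / (577 + 2734)
= 577 / 3311
= 0.1743


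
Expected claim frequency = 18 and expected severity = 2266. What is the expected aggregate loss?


E[S] = E[N] * E[X]
= 18 * 2266
= 40788


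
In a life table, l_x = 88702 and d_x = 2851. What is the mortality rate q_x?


q_x = d_x / l_x
= 2851 / 88702
= 0.0321


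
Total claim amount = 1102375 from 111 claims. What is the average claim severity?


severity = total / number
= 1102375 / 111
= 9931.3063


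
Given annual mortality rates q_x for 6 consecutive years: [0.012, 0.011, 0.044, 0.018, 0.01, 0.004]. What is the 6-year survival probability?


p_k = 1 - q_k for each year
Survival = product of (1 - q_k)
= 0.988 * 0.989 * 0.956 * 0.982 * 0.99 * 0.996
= 0.9045


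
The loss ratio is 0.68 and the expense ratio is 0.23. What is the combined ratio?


Combined ratio = loss ratio + expense ratio
= 0.68 + 0.23
= 0.91


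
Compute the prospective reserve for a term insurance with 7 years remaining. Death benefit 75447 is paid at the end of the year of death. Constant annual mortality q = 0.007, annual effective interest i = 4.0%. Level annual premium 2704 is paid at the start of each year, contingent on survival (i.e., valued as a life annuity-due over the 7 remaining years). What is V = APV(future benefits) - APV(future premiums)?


v = 1/(1+i) = 0.961538
APV(future benefits) per unit = sum_{k=0}^{6} k_p_x * q * v^(k+1) = 0.041188
APV(future benefits) = 75447 * 0.041188 = 3107.4803
Life annuity-due factor ä_{x:7} = sum_{k=0}^{6} k_p_x * v^k = 6.119299
APV(future premiums) = 2704 * 6.119299 = 16546.5857
V = 3107.4803 - 16546.5857
= -13439.1054


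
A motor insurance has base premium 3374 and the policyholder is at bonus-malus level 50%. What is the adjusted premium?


adjusted = base * BM_level / 100
= 3374 * 50 / 100
= 3374 * 0.5
= 1687.0


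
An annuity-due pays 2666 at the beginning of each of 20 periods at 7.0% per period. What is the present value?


PV_due = PMT * (1-(1+i)^(-n))/i * (1+i)
PV_immediate = 28243.642
PV_due = 28243.642 * 1.07
= 30220.6969


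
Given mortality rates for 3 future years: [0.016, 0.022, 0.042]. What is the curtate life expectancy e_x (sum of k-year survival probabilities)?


e_x = sum_{k=1}^{n} k_p_x
k_p_x values:
  1_p_x = 0.984
  2_p_x = 0.962352
  3_p_x = 0.921933
e_x = 2.8683


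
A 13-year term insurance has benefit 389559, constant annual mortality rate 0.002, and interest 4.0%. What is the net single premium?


NSP = benefit * sum_{k=0}^{n-1} k_p_x * q * v^(k+1)
With constant q=0.002, v=0.961538
Sum = 0.019755
NSP = 389559 * 0.019755
= 7695.7349


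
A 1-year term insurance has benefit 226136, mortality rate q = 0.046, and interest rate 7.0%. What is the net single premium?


NSP = benefit * q * v
v = 1/(1+i) = 0.934579
NSP = 226136 * 0.046 * 0.934579
= 9721.7346


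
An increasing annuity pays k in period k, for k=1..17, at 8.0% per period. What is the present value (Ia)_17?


(Ia)_n = sum_{k=1}^{n} k * v^k, v = 1/(1+i)
v = 0.925926
Sum computed term by term:
(Ia)_17 = 65.71


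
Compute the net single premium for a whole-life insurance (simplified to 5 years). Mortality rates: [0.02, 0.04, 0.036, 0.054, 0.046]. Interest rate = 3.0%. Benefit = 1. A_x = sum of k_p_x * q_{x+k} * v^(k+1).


v = 0.970874
Year 0: k_p_x=1.0, q=0.02, term=0.019417
Year 1: k_p_x=0.98, q=0.04, term=0.03695
Year 2: k_p_x=0.9408, q=0.036, term=0.030995
Year 3: k_p_x=0.906931, q=0.054, term=0.043513
Year 4: k_p_x=0.857957, q=0.046, term=0.034044
A_x = 0.1649


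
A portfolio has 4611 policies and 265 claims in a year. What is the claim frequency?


frequency = claims / policies
= 265 / 4611
= 0.0575


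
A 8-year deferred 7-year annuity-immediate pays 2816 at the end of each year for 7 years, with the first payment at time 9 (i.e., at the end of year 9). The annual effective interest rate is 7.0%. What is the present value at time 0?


PV at time 8 of the 7-year annuity-immediate:
a_n = 2816 * (1-(1+0.07)^(-7))/0.07 = 15176.239
Discount back 8 years to time 0:
PV = 15176.239 * (1+0.07)^(-8)
= 15176.239 * 0.582009
= 8832.7092


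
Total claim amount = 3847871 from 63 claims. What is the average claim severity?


severity = total / number
= 3847871 / 63
= 61077.3175


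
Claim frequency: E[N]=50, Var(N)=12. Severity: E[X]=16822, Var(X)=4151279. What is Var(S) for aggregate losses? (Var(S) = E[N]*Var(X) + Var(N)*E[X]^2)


Var(S) = E[N]*Var(X) + Var(N)*E[X]^2
= 50*4151279 + 12*16822^2
= 207563950 + 3395756208
= 3.6033e+09


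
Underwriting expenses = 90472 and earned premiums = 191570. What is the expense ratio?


Expense ratio = expenses / premiums
= 90472 / 191570
= 0.4723


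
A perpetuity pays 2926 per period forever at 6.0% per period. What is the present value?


PV = PMT / i
= 2926 / 0.06
= 48766.6667


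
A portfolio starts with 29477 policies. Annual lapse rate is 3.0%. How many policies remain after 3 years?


remaining = initial * (1 - lapse)^years
= 29477 * (1 - 0.03)^3
= 29477 * 0.912673
= 26902.862


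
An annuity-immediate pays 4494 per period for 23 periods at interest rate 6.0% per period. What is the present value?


PV = PMT * (1 - (1+i)^(-n)) / i
= 4494 * (1 - (1+0.06)^(-23)) / 0.06
= 4494 * (1 - 0.261797) / 0.06
= 4494 * 12.303379
= 55291.3851


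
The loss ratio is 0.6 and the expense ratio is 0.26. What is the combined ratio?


Combined ratio = loss ratio + expense ratio
= 0.6 + 0.26
= 0.86


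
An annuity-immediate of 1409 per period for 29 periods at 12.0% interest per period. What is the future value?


FV = PMT * ((1+i)^n - 1) / i
= 1409 * ((1.12)^29 - 1) / 0.12
= 1409 * (26.74993 - 1) / 0.12
= 302347.1002


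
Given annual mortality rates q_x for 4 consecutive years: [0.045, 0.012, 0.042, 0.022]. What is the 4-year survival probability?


p_k = 1 - q_k for each year
Survival = product of (1 - q_k)
= 0.955 * 0.988 * 0.958 * 0.978
= 0.884


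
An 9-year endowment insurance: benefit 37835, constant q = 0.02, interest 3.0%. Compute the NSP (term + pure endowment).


Term component = 5463.4007
Pure endowment = 9_p_x * v^9 * benefit = 0.833748 * 0.766417 * 37835 = 24176.4982
NSP = 29639.8989


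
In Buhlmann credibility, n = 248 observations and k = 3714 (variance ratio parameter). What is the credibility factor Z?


Z = n / (n + k)
= 248 / (248 + 3714)
= 248 / 3962
= 0.0626


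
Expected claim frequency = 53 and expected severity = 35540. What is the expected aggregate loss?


E[S] = E[N] * E[X]
= 53 * 35540
= 1.8836e+06


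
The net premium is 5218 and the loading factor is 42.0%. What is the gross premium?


Gross = net * (1 + loading)
= 5218 * (1 + 0.42)
= 5218 * 1.42
= 7409.56


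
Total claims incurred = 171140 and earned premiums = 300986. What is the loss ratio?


Loss ratio = claims / premiums
= 171140 / 300986
= 0.5686


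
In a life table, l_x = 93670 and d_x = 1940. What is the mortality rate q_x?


q_x = d_x / l_x
= 1940 / 93670
= 0.0207


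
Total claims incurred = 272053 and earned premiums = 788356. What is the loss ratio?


Loss ratio = claims / premiums
= 272053 / 788356
= 0.3451


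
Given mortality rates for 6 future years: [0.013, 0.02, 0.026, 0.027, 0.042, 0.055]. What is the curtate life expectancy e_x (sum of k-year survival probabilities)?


e_x = sum_{k=1}^{n} k_p_x
k_p_x values:
  1_p_x = 0.987
  2_p_x = 0.96726
  3_p_x = 0.942111
  4_p_x = 0.916674
  5_p_x = 0.878174
  6_p_x = 0.829874
e_x = 5.5211


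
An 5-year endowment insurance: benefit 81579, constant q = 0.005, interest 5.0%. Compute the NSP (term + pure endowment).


Term component = 1749.2546
Pure endowment = 5_p_x * v^5 * benefit = 0.975249 * 0.783526 * 81579 = 62337.1992
NSP = 64086.4538


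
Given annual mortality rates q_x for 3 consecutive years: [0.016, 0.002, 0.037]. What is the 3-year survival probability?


p_k = 1 - q_k for each year
Survival = product of (1 - q_k)
= 0.984 * 0.998 * 0.963
= 0.9457


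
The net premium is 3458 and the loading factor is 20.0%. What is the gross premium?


Gross = net * (1 + loading)
= 3458 * (1 + 0.2)
= 3458 * 1.2
= 4149.6


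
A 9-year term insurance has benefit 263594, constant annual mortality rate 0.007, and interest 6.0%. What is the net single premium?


NSP = benefit * sum_{k=0}^{n-1} k_p_x * q * v^(k+1)
With constant q=0.007, v=0.943396
Sum = 0.046426
NSP = 263594 * 0.046426
= 12237.6361


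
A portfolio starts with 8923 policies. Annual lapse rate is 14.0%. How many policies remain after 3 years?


remaining = initial * (1 - lapse)^years
= 8923 * (1 - 0.14)^3
= 8923 * 0.636056
= 5675.5277


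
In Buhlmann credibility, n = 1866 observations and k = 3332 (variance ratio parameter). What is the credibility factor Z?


Z = n / (n + k)
= 1866 / (1866 + 3332)
= 1866 / 5198
= 0.359


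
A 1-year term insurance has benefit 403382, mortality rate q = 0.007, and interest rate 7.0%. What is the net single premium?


NSP = benefit * q * v
v = 1/(1+i) = 0.934579
NSP = 403382 * 0.007 * 0.934579
= 2638.9477


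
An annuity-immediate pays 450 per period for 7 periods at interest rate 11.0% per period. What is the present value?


PV = PMT * (1 - (1+i)^(-n)) / i
= 450 * (1 - (1+0.11)^(-7)) / 0.11
= 450 * (1 - 0.481658) / 0.11
= 450 * 4.712196
= 2120.4883


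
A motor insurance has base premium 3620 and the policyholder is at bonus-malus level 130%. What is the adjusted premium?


adjusted = base * BM_level / 100
= 3620 * 130 / 100
= 3620 * 1.3
= 4706.0


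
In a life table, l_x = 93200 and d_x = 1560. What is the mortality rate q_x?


q_x = d_x / l_x
= 1560 / 93200
= 0.0167


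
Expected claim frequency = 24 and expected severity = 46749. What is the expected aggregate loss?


E[S] = E[N] * E[X]
= 24 * 46749
= 1.1220e+06


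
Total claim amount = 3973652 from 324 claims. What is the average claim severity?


severity = total / number
= 3973652 / 324
= 12264.358


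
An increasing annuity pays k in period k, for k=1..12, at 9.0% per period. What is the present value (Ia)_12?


(Ia)_n = sum_{k=1}^{n} k * v^k, v = 1/(1+i)
v = 0.917431
Sum computed term by term:
(Ia)_12 = 39.3197


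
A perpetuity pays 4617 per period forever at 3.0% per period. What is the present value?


PV = PMT / i
= 4617 / 0.03
= 153900.0


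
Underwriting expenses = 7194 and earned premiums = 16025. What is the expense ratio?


Expense ratio = expenses / premiums
= 7194 / 16025
= 0.4489


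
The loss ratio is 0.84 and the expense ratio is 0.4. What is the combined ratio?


Combined ratio = loss ratio + expense ratio
= 0.84 + 0.4
= 1.24


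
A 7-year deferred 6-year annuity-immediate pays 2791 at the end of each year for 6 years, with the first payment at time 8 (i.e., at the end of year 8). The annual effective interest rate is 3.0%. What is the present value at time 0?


PV at time 7 of the 6-year annuity-immediate:
a_n = 2791 * (1-(1+0.03)^(-6))/0.03 = 15119.3813
Discount back 7 years to time 0:
PV = 15119.3813 * (1+0.03)^(-7)
= 15119.3813 * 0.813092
= 12293.4406


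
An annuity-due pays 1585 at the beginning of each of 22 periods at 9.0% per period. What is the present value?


PV_due = PMT * (1-(1+i)^(-n))/i * (1+i)
PV_immediate = 14966.2443
PV_due = 14966.2443 * 1.09
= 16313.2063


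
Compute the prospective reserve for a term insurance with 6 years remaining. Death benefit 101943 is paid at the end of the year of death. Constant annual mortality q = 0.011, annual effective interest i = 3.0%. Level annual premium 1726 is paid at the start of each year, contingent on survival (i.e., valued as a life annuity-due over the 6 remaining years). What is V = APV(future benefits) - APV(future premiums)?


v = 1/(1+i) = 0.970874
APV(future benefits) per unit = sum_{k=0}^{5} k_p_x * q * v^(k+1) = 0.05803
APV(future benefits) = 101943 * 0.05803 = 5915.7015
Life annuity-due factor ä_{x:6} = sum_{k=0}^{5} k_p_x * v^k = 5.433672
APV(future premiums) = 1726 * 5.433672 = 9378.5171
V = 5915.7015 - 9378.5171
= -3462.8156


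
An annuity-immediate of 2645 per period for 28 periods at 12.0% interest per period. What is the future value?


FV = PMT * ((1+i)^n - 1) / i
= 2645 * ((1.12)^28 - 1) / 0.12
= 2645 * (23.883866 - 1) / 0.12
= 504398.5571


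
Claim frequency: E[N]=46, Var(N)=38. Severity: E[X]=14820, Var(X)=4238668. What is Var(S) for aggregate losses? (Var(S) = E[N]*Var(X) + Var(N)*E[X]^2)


Var(S) = E[N]*Var(X) + Var(N)*E[X]^2
= 46*4238668 + 38*14820^2
= 194978728 + 8346031200
= 8.5410e+09


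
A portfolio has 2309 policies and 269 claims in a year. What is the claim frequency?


frequency = claims / policies
= 269 / 2309
= 0.1165


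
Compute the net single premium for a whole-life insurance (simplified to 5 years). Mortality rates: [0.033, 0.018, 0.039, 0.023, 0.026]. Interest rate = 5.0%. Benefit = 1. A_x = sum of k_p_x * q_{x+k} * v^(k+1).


v = 0.952381
Year 0: k_p_x=1.0, q=0.033, term=0.031429
Year 1: k_p_x=0.967, q=0.018, term=0.015788
Year 2: k_p_x=0.949594, q=0.039, term=0.031992
Year 3: k_p_x=0.91256, q=0.023, term=0.017268
Year 4: k_p_x=0.891571, q=0.026, term=0.018163
A_x = 0.1146


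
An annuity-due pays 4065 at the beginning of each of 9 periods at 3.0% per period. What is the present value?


PV_due = PMT * (1-(1+i)^(-n))/i * (1+i)
PV_immediate = 31650.5328
PV_due = 31650.5328 * 1.03
= 32600.0488


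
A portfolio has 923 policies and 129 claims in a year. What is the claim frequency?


frequency = claims / policies
= 129 / 923
= 0.1398


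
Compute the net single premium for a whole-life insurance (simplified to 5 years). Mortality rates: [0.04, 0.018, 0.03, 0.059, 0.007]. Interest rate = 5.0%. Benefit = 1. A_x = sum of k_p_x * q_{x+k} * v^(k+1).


v = 0.952381
Year 0: k_p_x=1.0, q=0.04, term=0.038095
Year 1: k_p_x=0.96, q=0.018, term=0.015673
Year 2: k_p_x=0.94272, q=0.03, term=0.024431
Year 3: k_p_x=0.914438, q=0.059, term=0.044386
Year 4: k_p_x=0.860487, q=0.007, term=0.004719
A_x = 0.1273


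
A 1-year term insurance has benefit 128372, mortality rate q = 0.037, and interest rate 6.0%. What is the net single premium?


NSP = benefit * q * v
v = 1/(1+i) = 0.943396
NSP = 128372 * 0.037 * 0.943396
= 4480.9094


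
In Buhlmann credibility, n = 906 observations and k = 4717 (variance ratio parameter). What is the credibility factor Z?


Z = n / (n + k)
= 906 / (906 + 4717)
= 906 / 5623
= 0.1611


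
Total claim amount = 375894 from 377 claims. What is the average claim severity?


severity = total / number
= 375894 / 377
= 997.0663


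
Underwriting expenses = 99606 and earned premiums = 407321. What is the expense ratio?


Expense ratio = expenses / premiums
= 99606 / 407321
= 0.2445


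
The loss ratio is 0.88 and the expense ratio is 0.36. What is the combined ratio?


Combined ratio = loss ratio + expense ratio
= 0.88 + 0.36
= 1.24


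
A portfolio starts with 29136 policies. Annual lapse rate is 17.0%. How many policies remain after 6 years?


remaining = initial * (1 - lapse)^years
= 29136 * (1 - 0.17)^6
= 29136 * 0.32694
= 9525.7347


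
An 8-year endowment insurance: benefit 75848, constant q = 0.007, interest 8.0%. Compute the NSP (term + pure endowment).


Term component = 2985.784
Pure endowment = 8_p_x * v^8 * benefit = 0.945353 * 0.540269 * 75848 = 38738.9707
NSP = 41724.7547


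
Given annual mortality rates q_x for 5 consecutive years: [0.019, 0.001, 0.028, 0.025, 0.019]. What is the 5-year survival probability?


p_k = 1 - q_k for each year
Survival = product of (1 - q_k)
= 0.981 * 0.999 * 0.972 * 0.975 * 0.981
= 0.9111


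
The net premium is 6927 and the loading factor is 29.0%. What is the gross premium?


Gross = net * (1 + loading)
= 6927 * (1 + 0.29)
= 6927 * 1.29
= 8935.83


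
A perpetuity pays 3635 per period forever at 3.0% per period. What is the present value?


PV = PMT / i
= 3635 / 0.03
= 121166.6667


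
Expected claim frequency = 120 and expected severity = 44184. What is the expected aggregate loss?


E[S] = E[N] * E[X]
= 120 * 44184
= 5.3021e+06


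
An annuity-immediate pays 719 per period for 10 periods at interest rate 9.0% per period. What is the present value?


PV = PMT * (1 - (1+i)^(-n)) / i
= 719 * (1 - (1+0.09)^(-10)) / 0.09
= 719 * (1 - 0.422411) / 0.09
= 719 * 6.417658
= 4614.2959


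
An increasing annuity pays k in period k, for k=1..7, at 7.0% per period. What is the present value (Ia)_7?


(Ia)_n = sum_{k=1}^{n} k * v^k, v = 1/(1+i)
v = 0.934579
Sum computed term by term:
(Ia)_7 = 20.1042


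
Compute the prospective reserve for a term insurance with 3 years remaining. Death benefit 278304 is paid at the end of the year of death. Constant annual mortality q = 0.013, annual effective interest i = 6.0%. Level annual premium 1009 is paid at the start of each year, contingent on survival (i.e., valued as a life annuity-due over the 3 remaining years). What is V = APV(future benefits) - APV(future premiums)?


v = 1/(1+i) = 0.943396
APV(future benefits) per unit = sum_{k=0}^{2} k_p_x * q * v^(k+1) = 0.034317
APV(future benefits) = 278304 * 0.034317 = 9550.5025
Life annuity-due factor ä_{x:3} = sum_{k=0}^{2} k_p_x * v^k = 2.798139
APV(future premiums) = 1009 * 2.798139 = 2823.3223
V = 9550.5025 - 2823.3223
= 6727.1802


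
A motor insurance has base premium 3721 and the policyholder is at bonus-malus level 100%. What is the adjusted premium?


adjusted = base * BM_level / 100
= 3721 * 100 / 100
= 3721 * 1.0
= 3721.0


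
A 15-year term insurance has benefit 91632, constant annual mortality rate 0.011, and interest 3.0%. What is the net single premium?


NSP = benefit * sum_{k=0}^{n-1} k_p_x * q * v^(k+1)
With constant q=0.011, v=0.970874
Sum = 0.122413
NSP = 91632 * 0.122413
= 11216.9474


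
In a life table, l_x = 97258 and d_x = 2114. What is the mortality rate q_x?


q_x = d_x / l_x
= 2114 / 97258
= 0.0217


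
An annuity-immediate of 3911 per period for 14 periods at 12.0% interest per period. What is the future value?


FV = PMT * ((1+i)^n - 1) / i
= 3911 * ((1.12)^14 - 1) / 0.12
= 3911 * (4.887112 - 1) / 0.12
= 126687.4679


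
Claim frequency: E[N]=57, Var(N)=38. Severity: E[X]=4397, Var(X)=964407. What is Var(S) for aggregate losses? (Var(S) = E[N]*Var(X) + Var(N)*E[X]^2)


Var(S) = E[N]*Var(X) + Var(N)*E[X]^2
= 57*964407 + 38*4397^2
= 54971199 + 734677142
= 7.8965e+08


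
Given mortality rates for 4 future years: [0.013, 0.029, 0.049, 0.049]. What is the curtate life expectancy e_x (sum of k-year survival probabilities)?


e_x = sum_{k=1}^{n} k_p_x
k_p_x values:
  1_p_x = 0.987
  2_p_x = 0.958377
  3_p_x = 0.911417
  4_p_x = 0.866757
e_x = 3.7236


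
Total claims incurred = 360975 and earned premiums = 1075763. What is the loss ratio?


Loss ratio = claims / premiums
= 360975 / 1075763
= 0.3356


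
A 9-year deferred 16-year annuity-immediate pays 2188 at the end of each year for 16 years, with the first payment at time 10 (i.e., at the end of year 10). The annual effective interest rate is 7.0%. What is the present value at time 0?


PV at time 9 of the 16-year annuity-immediate:
a_n = 2188 * (1-(1+0.07)^(-16))/0.07 = 20669.2671
Discount back 9 years to time 0:
PV = 20669.2671 * (1+0.07)^(-9)
= 20669.2671 * 0.543934
= 11242.7118


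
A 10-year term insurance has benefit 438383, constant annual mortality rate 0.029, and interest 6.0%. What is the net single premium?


NSP = benefit * sum_{k=0}^{n-1} k_p_x * q * v^(k+1)
With constant q=0.029, v=0.943396
Sum = 0.19028
NSP = 438383 * 0.19028
= 83415.3204


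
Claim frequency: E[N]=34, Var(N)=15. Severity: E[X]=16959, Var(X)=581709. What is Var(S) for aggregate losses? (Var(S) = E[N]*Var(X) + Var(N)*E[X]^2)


Var(S) = E[N]*Var(X) + Var(N)*E[X]^2
= 34*581709 + 15*16959^2
= 19778106 + 4314115215
= 4.3339e+09


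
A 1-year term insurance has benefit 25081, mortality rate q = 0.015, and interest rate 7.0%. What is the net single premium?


NSP = benefit * q * v
v = 1/(1+i) = 0.934579
NSP = 25081 * 0.015 * 0.934579
= 351.6028


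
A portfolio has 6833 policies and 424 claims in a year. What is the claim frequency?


frequency = claims / policies
= 424 / 6833
= 0.0621


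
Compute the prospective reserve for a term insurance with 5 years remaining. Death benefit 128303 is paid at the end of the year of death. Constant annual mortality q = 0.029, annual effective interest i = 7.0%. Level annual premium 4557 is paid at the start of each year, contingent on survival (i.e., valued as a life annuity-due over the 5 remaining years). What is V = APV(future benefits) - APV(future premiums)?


v = 1/(1+i) = 0.934579
APV(future benefits) per unit = sum_{k=0}^{4} k_p_x * q * v^(k+1) = 0.112652
APV(future benefits) = 128303 * 0.112652 = 14453.6409
Life annuity-due factor ä_{x:5} = sum_{k=0}^{4} k_p_x * v^k = 4.156485
APV(future premiums) = 4557 * 4.156485 = 18941.1026
V = 14453.6409 - 18941.1026
= -4487.4617


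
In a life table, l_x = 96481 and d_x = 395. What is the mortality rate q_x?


q_x = d_x / l_x
= 395 / 96481
= 0.0041


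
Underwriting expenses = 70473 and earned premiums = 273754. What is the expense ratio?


Expense ratio = expenses / premiums
= 70473 / 273754
= 0.2574


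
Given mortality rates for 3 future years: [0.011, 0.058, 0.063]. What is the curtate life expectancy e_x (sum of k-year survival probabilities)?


e_x = sum_{k=1}^{n} k_p_x
k_p_x values:
  1_p_x = 0.989
  2_p_x = 0.931638
  3_p_x = 0.872945
e_x = 2.7936


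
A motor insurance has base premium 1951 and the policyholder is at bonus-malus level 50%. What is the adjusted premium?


adjusted = base * BM_level / 100
= 1951 * 50 / 100
= 1951 * 0.5
= 975.5


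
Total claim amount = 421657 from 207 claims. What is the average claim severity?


severity = total / number
= 421657 / 207
= 2036.9903


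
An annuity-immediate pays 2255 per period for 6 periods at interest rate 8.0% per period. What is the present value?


PV = PMT * (1 - (1+i)^(-n)) / i
= 2255 * (1 - (1+0.08)^(-6)) / 0.08
= 2255 * (1 - 0.63017) / 0.08
= 2255 * 4.62288
= 10424.5936


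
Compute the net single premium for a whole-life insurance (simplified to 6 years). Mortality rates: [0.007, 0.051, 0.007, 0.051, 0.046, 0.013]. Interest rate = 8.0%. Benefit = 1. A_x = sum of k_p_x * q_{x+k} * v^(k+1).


v = 0.925926
Year 0: k_p_x=1.0, q=0.007, term=0.006481
Year 1: k_p_x=0.993, q=0.051, term=0.043418
Year 2: k_p_x=0.942357, q=0.007, term=0.005237
Year 3: k_p_x=0.935761, q=0.051, term=0.035078
Year 4: k_p_x=0.888037, q=0.046, term=0.027802
Year 5: k_p_x=0.847187, q=0.013, term=0.00694
A_x = 0.125


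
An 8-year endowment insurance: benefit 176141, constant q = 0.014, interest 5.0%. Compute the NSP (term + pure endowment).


Term component = 15233.337
Pure endowment = 8_p_x * v^8 * benefit = 0.893337 * 0.676839 * 176141 = 106502.888
NSP = 121736.225


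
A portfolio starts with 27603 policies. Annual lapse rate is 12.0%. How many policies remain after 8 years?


remaining = initial * (1 - lapse)^years
= 27603 * (1 - 0.12)^8
= 27603 * 0.359635
= 9926.9918


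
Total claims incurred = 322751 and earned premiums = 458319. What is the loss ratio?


Loss ratio = claims / premiums
= 322751 / 458319
= 0.7042


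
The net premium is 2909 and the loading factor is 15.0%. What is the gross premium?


Gross = net * (1 + loading)
= 2909 * (1 + 0.15)
= 2909 * 1.15
= 3345.35


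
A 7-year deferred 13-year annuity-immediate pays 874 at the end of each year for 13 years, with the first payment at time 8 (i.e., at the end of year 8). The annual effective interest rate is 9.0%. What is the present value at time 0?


PV at time 7 of the 13-year annuity-immediate:
a_n = 874 * (1-(1+0.09)^(-13))/0.09 = 6543.554
Discount back 7 years to time 0:
PV = 6543.554 * (1+0.09)^(-7)
= 6543.554 * 0.547034
= 3579.5481


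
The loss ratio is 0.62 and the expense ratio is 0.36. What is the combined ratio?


Combined ratio = loss ratio + expense ratio
= 0.62 + 0.36
= 0.98


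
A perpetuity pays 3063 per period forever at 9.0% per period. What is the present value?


PV = PMT / i
= 3063 / 0.09
= 34033.3333


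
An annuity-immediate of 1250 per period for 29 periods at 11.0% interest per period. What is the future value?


FV = PMT * ((1+i)^n - 1) / i
= 1250 * ((1.11)^29 - 1) / 0.11
= 1250 * (20.623691 - 1) / 0.11
= 222996.4842


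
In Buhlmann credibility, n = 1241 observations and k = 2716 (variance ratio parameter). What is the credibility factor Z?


Z = n / (n + k)
= 1241 / (1241 + 2716)
= 1241 / 3957
= 0.3136


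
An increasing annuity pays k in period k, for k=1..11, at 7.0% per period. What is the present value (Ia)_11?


(Ia)_n = sum_{k=1}^{n} k * v^k, v = 1/(1+i)
v = 0.934579
Sum computed term by term:
(Ia)_11 = 39.9652


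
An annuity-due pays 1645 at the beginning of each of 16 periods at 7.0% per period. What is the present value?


PV_due = PMT * (1-(1+i)^(-n))/i * (1+i)
PV_immediate = 15539.737
PV_due = 15539.737 * 1.07
= 16627.5185


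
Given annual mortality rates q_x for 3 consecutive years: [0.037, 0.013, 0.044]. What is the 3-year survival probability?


p_k = 1 - q_k for each year
Survival = product of (1 - q_k)
= 0.963 * 0.987 * 0.956
= 0.9087


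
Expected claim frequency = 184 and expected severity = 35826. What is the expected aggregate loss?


E[S] = E[N] * E[X]
= 184 * 35826
= 6.5920e+06


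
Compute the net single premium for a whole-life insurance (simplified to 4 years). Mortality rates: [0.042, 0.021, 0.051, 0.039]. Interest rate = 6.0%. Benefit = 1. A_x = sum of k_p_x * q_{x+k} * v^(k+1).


v = 0.943396
Year 0: k_p_x=1.0, q=0.042, term=0.039623
Year 1: k_p_x=0.958, q=0.021, term=0.017905
Year 2: k_p_x=0.937882, q=0.051, term=0.040161
Year 3: k_p_x=0.89005, q=0.039, term=0.027495
A_x = 0.1252


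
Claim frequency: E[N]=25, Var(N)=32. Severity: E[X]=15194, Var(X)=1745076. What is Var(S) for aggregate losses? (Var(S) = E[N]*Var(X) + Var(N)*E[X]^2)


Var(S) = E[N]*Var(X) + Var(N)*E[X]^2
= 25*1745076 + 32*15194^2
= 43626900 + 7387444352
= 7.4311e+09


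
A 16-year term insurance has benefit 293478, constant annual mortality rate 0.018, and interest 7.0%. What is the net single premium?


NSP = benefit * sum_{k=0}^{n-1} k_p_x * q * v^(k+1)
With constant q=0.018, v=0.934579
Sum = 0.152733
NSP = 293478 * 0.152733
= 44823.8094


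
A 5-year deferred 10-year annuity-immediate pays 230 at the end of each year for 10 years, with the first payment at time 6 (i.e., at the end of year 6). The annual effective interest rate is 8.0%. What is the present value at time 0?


PV at time 5 of the 10-year annuity-immediate:
a_n = 230 * (1-(1+0.08)^(-10))/0.08 = 1543.3187
Discount back 5 years to time 0:
PV = 1543.3187 * (1+0.08)^(-5)
= 1543.3187 * 0.680583
= 1050.3568


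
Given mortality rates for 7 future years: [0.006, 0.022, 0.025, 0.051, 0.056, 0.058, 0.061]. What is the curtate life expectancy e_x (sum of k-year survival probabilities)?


e_x = sum_{k=1}^{n} k_p_x
k_p_x values:
  1_p_x = 0.994
  2_p_x = 0.972132
  3_p_x = 0.947829
  4_p_x = 0.899489
  5_p_x = 0.849118
  6_p_x = 0.799869
  7_p_x = 0.751077
e_x = 6.2135


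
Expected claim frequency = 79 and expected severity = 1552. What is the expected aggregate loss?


E[S] = E[N] * E[X]
= 79 * 1552
= 122608


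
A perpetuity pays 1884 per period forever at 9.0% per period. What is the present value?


PV = PMT / i
= 1884 / 0.09
= 20933.3333


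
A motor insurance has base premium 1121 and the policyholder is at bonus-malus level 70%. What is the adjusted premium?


adjusted = base * BM_level / 100
= 1121 * 70 / 100
= 1121 * 0.7
= 784.7


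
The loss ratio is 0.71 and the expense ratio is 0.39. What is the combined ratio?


Combined ratio = loss ratio + expense ratio
= 0.71 + 0.39
= 1.1


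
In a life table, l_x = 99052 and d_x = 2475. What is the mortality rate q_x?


q_x = d_x / l_x
= 2475 / 99052
= 0.025


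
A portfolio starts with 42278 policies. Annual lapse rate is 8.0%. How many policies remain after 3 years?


remaining = initial * (1 - lapse)^years
= 42278 * (1 - 0.08)^3
= 42278 * 0.778688
= 32921.3713


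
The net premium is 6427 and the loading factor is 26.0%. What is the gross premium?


Gross = net * (1 + loading)
= 6427 * (1 + 0.26)
= 6427 * 1.26
= 8098.02


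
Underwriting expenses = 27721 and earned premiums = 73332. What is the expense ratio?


Expense ratio = expenses / premiums
= 27721 / 73332
= 0.378


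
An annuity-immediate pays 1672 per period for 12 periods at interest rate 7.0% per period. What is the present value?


PV = PMT * (1 - (1+i)^(-n)) / i
= 1672 * (1 - (1+0.07)^(-12)) / 0.07
= 1672 * (1 - 0.444012) / 0.07
= 1672 * 7.942686
= 13280.1715


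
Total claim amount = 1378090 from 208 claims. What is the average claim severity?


severity = total / number
= 1378090 / 208
= 6625.4327


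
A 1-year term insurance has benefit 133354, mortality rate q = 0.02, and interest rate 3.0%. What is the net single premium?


NSP = benefit * q * v
v = 1/(1+i) = 0.970874
NSP = 133354 * 0.02 * 0.970874
= 2589.3981


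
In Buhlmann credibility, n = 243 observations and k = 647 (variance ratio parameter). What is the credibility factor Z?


Z = n / (n + k)
= 243 / (243 + 647)
= 243 / 890
= 0.273


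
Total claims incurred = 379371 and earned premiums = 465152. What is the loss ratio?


Loss ratio = claims / premiums
= 379371 / 465152
= 0.8156


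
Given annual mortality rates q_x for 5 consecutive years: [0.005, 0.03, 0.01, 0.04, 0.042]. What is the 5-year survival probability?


p_k = 1 - q_k for each year
Survival = product of (1 - q_k)
= 0.995 * 0.97 * 0.99 * 0.96 * 0.958
= 0.8788


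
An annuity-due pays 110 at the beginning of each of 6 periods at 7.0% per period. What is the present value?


PV_due = PMT * (1-(1+i)^(-n))/i * (1+i)
PV_immediate = 524.3194
PV_due = 524.3194 * 1.07
= 561.0217


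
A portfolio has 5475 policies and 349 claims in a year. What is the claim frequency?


frequency = claims / policies
= 349 / 5475
= 0.0637


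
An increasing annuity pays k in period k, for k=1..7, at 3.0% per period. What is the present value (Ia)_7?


(Ia)_n = sum_{k=1}^{n} k * v^k, v = 1/(1+i)
v = 0.970874
Sum computed term by term:
(Ia)_7 = 24.185


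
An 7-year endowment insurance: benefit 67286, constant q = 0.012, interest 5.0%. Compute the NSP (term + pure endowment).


Term component = 4517.833
Pure endowment = 7_p_x * v^7 * benefit = 0.918964 * 0.710681 * 67286 = 43943.8628
NSP = 48461.6958


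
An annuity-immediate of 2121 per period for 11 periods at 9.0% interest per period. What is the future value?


FV = PMT * ((1+i)^n - 1) / i
= 2121 * ((1.09)^11 - 1) / 0.09
= 2121 * (2.580426 - 1) / 0.09
= 37245.3823


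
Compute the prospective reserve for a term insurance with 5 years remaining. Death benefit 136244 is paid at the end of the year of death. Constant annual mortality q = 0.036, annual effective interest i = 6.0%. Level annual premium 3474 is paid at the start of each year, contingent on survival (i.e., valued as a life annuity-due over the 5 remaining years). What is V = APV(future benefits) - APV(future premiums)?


v = 1/(1+i) = 0.943396
APV(future benefits) per unit = sum_{k=0}^{4} k_p_x * q * v^(k+1) = 0.141715
APV(future benefits) = 136244 * 0.141715 = 19307.7968
Life annuity-due factor ä_{x:5} = sum_{k=0}^{4} k_p_x * v^k = 4.172715
APV(future premiums) = 3474 * 4.172715 = 14496.0111
V = 19307.7968 - 14496.0111
= 4811.7857


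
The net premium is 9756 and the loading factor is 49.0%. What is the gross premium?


Gross = net * (1 + loading)
= 9756 * (1 + 0.49)
= 9756 * 1.49
= 14536.44


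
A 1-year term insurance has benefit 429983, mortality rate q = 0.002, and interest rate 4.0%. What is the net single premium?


NSP = benefit * q * v
v = 1/(1+i) = 0.961538
NSP = 429983 * 0.002 * 0.961538
= 826.8904


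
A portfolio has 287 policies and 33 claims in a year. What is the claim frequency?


frequency = claims / policies
= 33 / 287
= 0.115


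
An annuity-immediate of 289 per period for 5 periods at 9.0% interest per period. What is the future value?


FV = PMT * ((1+i)^n - 1) / i
= 289 * ((1.09)^5 - 1) / 0.09
= 289 * (1.538624 - 1) / 0.09
= 1729.5814


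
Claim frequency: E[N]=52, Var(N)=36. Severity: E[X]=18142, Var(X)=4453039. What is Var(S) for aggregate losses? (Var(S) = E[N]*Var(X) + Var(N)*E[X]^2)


Var(S) = E[N]*Var(X) + Var(N)*E[X]^2
= 52*4453039 + 36*18142^2
= 231558028 + 11848757904
= 1.2080e+10


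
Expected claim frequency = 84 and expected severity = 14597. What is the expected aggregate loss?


E[S] = E[N] * E[X]
= 84 * 14597
= 1.2261e+06


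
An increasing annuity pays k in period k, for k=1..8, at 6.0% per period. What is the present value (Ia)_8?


(Ia)_n = sum_{k=1}^{n} k * v^k, v = 1/(1+i)
v = 0.943396
Sum computed term by term:
(Ia)_8 = 26.0514


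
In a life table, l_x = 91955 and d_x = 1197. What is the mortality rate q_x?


q_x = d_x / l_x
= 1197 / 91955
= 0.013


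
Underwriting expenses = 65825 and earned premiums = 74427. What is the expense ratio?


Expense ratio = expenses / premiums
= 65825 / 74427
= 0.8844


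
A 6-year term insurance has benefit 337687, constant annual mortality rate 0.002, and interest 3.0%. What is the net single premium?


NSP = benefit * sum_{k=0}^{n-1} k_p_x * q * v^(k+1)
With constant q=0.002, v=0.970874
Sum = 0.010782
NSP = 337687 * 0.010782
= 3641.0138


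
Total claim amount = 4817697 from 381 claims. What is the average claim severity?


severity = total / number
= 4817697 / 381
= 12644.874


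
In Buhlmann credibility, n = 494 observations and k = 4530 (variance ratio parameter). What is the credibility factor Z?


Z = n / (n + k)
= 494 / (494 + 4530)
= 494 / 5024
= 0.0983


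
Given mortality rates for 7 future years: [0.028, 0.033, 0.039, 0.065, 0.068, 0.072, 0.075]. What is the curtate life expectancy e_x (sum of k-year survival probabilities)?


e_x = sum_{k=1}^{n} k_p_x
k_p_x values:
  1_p_x = 0.972
  2_p_x = 0.939924
  3_p_x = 0.903267
  4_p_x = 0.844555
  5_p_x = 0.787125
  6_p_x = 0.730452
  7_p_x = 0.675668
e_x = 5.853


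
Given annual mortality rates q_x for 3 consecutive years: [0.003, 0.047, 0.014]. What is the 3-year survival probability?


p_k = 1 - q_k for each year
Survival = product of (1 - q_k)
= 0.997 * 0.953 * 0.986
= 0.9368


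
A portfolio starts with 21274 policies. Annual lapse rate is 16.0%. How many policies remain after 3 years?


remaining = initial * (1 - lapse)^years
= 21274 * (1 - 0.16)^3
= 21274 * 0.592704
= 12609.1849


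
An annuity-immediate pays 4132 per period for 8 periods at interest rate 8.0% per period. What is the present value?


PV = PMT * (1 - (1+i)^(-n)) / i
= 4132 * (1 - (1+0.08)^(-8)) / 0.08
= 4132 * (1 - 0.540269) / 0.08
= 4132 * 5.746639
= 23745.1121


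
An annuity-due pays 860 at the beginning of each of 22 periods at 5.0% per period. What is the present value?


PV_due = PMT * (1-(1+i)^(-n))/i * (1+i)
PV_immediate = 11320.1822
PV_due = 11320.1822 * 1.05
= 11886.1913


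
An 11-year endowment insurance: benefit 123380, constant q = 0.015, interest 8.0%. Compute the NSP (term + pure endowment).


Term component = 12405.6747
Pure endowment = 11_p_x * v^11 * benefit = 0.846834 * 0.428883 * 123380 = 44810.7271
NSP = 57216.4018


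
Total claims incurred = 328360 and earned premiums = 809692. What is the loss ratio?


Loss ratio = claims / premiums
= 328360 / 809692
= 0.4055


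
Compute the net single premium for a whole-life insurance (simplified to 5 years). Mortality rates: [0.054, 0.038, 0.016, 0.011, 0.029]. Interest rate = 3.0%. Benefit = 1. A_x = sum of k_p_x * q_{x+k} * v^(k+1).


v = 0.970874
Year 0: k_p_x=1.0, q=0.054, term=0.052427
Year 1: k_p_x=0.946, q=0.038, term=0.033884
Year 2: k_p_x=0.910052, q=0.016, term=0.013325
Year 3: k_p_x=0.895491, q=0.011, term=0.008752
Year 4: k_p_x=0.885641, q=0.029, term=0.022155
A_x = 0.1305


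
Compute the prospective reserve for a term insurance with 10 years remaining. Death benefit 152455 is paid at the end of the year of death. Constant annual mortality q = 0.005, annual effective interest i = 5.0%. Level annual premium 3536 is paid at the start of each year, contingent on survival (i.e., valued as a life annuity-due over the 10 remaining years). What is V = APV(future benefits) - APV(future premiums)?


v = 1/(1+i) = 0.952381
APV(future benefits) per unit = sum_{k=0}^{9} k_p_x * q * v^(k+1) = 0.037827
APV(future benefits) = 152455 * 0.037827 = 5766.9691
Life annuity-due factor ä_{x:10} = sum_{k=0}^{9} k_p_x * v^k = 7.943744
APV(future premiums) = 3536 * 7.943744 = 28089.0794
V = 5766.9691 - 28089.0794
= -22322.1103


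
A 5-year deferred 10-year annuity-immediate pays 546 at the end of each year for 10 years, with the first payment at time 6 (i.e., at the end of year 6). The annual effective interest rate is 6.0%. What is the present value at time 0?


PV at time 5 of the 10-year annuity-immediate:
a_n = 546 * (1-(1+0.06)^(-10))/0.06 = 4018.6075
Discount back 5 years to time 0:
PV = 4018.6075 * (1+0.06)^(-5)
= 4018.6075 * 0.747258
= 3002.9373


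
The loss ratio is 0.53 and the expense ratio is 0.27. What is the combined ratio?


Combined ratio = loss ratio + expense ratio
= 0.53 + 0.27
= 0.8


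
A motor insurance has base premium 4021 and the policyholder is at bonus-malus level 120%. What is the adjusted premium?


adjusted = base * BM_level / 100
= 4021 * 120 / 100
= 4021 * 1.2
= 4825.2
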